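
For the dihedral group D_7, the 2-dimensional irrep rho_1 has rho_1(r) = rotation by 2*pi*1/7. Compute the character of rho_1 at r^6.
chi_{rho_1}(r^6) = 2*cos(2*pi*1*6/7) = 2*cos(2*pi/7)

Derivation: rho_1(r^6) is rotation by angle 2*pi*1*6/7, whose trace is 2*cos(2*pi*1*6/7) = 2*cos(2*pi/7).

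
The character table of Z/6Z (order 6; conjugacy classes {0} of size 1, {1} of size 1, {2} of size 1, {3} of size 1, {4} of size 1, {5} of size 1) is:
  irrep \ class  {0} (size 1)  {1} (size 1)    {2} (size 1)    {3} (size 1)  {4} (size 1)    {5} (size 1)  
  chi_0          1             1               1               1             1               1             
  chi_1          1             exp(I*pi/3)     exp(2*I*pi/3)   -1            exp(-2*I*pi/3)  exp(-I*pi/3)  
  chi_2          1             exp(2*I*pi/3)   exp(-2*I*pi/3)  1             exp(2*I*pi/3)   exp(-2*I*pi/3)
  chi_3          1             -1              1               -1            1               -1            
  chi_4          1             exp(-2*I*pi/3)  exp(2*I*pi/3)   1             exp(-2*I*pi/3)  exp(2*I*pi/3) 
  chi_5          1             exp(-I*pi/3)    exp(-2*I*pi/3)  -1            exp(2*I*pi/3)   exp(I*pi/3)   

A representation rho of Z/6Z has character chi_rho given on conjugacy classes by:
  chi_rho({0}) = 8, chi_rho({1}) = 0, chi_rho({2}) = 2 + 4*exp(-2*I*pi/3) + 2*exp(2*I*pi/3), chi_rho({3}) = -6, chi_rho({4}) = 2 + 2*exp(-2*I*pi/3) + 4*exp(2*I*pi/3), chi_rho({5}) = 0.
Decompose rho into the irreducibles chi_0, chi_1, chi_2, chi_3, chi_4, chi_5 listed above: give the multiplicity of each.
Multiplicities: chi_0: 0, chi_1: 2, chi_2: 1, chi_3: 2, chi_4: 0, chi_5: 3.

Details: Use <chi_rho, chi> = (1/|G|) sum_C |C| * chi_rho(C) * conj(chi(C)) with |G| = 6 for each irreducible chi in the table:
  <chi_rho, chi_0> = (1/6)[1*(8)*conj(1) + 1*(0)*conj(1) + 1*(2 + 4*exp(-2*I*pi/3) + 2*exp(2*I*pi/3))*conj(1) + 1*(-6)*conj(1) + 1*(2 + 2*exp(-2*I*pi/3) + 4*exp(2*I*pi/3))*conj(1) + 1*(0)*conj(1)]
      = (1/6)[(8) + (0) + (2 + 4*exp(-2*I*pi/3) + 2*exp(2*I*pi/3)) + (-6) + (2 + 2*exp(-2*I*pi/3) + 4*exp(2*I*pi/3)) + (0)] = 0/6 = 0
  <chi_rho, chi_1> = (1/6)[1*(8)*conj(1) + 1*(0)*conj(exp(I*pi/3)) + 1*(2 + 4*exp(-2*I*pi/3) + 2*exp(2*I*pi/3))*conj(exp(2*I*pi/3)) + 1*(-6)*conj(-1) + 1*(2 + 2*exp(-2*I*pi/3) + 4*exp(2*I*pi/3))*conj(exp(-2*I*pi/3)) + 1*(0)*conj(exp(-I*pi/3))]
      = (1/6)[(8) + (0) + (2 + 2*exp(-2*I*pi/3) + 4*exp(2*I*pi/3)) + (6) + (2 + 4*exp(-2*I*pi/3) + 2*exp(2*I*pi/3)) + (0)] = 12/6 = 2
  <chi_rho, chi_2> = (1/6)[1*(8)*conj(1) + 1*(0)*conj(exp(2*I*pi/3)) + 1*(2 + 4*exp(-2*I*pi/3) + 2*exp(2*I*pi/3))*conj(exp(-2*I*pi/3)) + 1*(-6)*conj(1) + 1*(2 + 2*exp(-2*I*pi/3) + 4*exp(2*I*pi/3))*conj(exp(2*I*pi/3)) + 1*(0)*conj(exp(-2*I*pi/3))]
      = (1/6)[(8) + (0) + (2) + (-6) + (2) + (0)] = 6/6 = 1
  <chi_rho, chi_3> = (1/6)[1*(8)*conj(1) + 1*(0)*conj(-1) + 1*(2 + 4*exp(-2*I*pi/3) + 2*exp(2*I*pi/3))*conj(1) + 1*(-6)*conj(-1) + 1*(2 + 2*exp(-2*I*pi/3) + 4*exp(2*I*pi/3))*conj(1) + 1*(0)*conj(-1)]
      = (1/6)[(8) + (0) + (2 + 4*exp(-2*I*pi/3) + 2*exp(2*I*pi/3)) + (6) + (2 + 2*exp(-2*I*pi/3) + 4*exp(2*I*pi/3)) + (0)] = 12/6 = 2
  <chi_rho, chi_4> = (1/6)[1*(8)*conj(1) + 1*(0)*conj(exp(-2*I*pi/3)) + 1*(2 + 4*exp(-2*I*pi/3) + 2*exp(2*I*pi/3))*conj(exp(2*I*pi/3)) + 1*(-6)*conj(1) + 1*(2 + 2*exp(-2*I*pi/3) + 4*exp(2*I*pi/3))*conj(exp(-2*I*pi/3)) + 1*(0)*conj(exp(2*I*pi/3))]
      = (1/6)[(8) + (0) + (2 + 2*exp(-2*I*pi/3) + 4*exp(2*I*pi/3)) + (-6) + (2 + 4*exp(-2*I*pi/3) + 2*exp(2*I*pi/3)) + (0)] = 0/6 = 0
  <chi_rho, chi_5> = (1/6)[1*(8)*conj(1) + 1*(0)*conj(exp(-I*pi/3)) + 1*(2 + 4*exp(-2*I*pi/3) + 2*exp(2*I*pi/3))*conj(exp(-2*I*pi/3)) + 1*(-6)*conj(-1) + 1*(2 + 2*exp(-2*I*pi/3) + 4*exp(2*I*pi/3))*conj(exp(2*I*pi/3)) + 1*(0)*conj(exp(I*pi/3))]
      = (1/6)[(8) + (0) + (2) + (6) + (2) + (0)] = 18/6 = 3
(Exp terms are combined using exp(i*s)*conj(exp(i*t)) = exp(i*(s-t)), and sums of them are collapsed using the identity that for every m > 1 the m distinct m-th roots of unity sum to 0, e.g. 1 + exp(2*I*pi/3) + exp(-2*I*pi/3) = 0.)
Dimension check: dim(rho) = sum (mult * dim) = 0*1 + 2*1 + 1*1 + 2*1 + 0*1 + 3*1 = 8 = chi_rho(e) = 8.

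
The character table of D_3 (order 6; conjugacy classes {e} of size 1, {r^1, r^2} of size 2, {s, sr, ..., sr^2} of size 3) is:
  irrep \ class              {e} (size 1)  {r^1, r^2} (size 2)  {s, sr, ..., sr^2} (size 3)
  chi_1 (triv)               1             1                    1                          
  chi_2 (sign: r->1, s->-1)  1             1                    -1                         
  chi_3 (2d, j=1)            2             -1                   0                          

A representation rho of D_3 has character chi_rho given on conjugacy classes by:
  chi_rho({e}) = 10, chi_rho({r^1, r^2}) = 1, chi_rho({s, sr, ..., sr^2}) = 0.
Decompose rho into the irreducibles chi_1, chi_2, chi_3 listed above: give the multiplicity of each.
Multiplicities: chi_1: 2, chi_2: 2, chi_3: 3.

Working: Use <chi_rho, chi> = (1/|G|) sum_C |C| * chi_rho(C) * conj(chi(C)) with |G| = 6 for each irreducible chi in the table:
  <chi_rho, chi_1> = (1/6)[1*(10)*conj(1) + 2*(1)*conj(1) + 3*(0)*conj(1)]
      = (1/6)[(10) + (2) + (0)] = 12/6 = 2
  <chi_rho, chi_2> = (1/6)[1*(10)*conj(1) + 2*(1)*conj(1) + 3*(0)*conj(-1)]
      = (1/6)[(10) + (2) + (0)] = 12/6 = 2
  <chi_rho, chi_3> = (1/6)[1*(10)*conj(2) + 2*(1)*conj(-1) + 3*(0)*conj(0)]
      = (1/6)[(20) + (-2) + (0)] = 18/6 = 3
Dimension check: dim(rho) = sum (mult * dim) = 2*1 + 2*1 + 3*2 = 10 = chi_rho(e) = 10.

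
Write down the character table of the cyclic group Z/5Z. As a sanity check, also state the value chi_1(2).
Character table of Z/5Z (irreps indexed chi_0,...,chi_4 with chi_k(m) = zeta_5^(k*m), zeta_5 = exp(2*pi*i/5)):
  irrep \ class  {0} (size 1)  {1} (size 1)    {2} (size 1)    {3} (size 1)    {4} (size 1)  
  chi_0          1             1               1               1               1             
  chi_1          1             exp(2*I*pi/5)   exp(4*I*pi/5)   exp(-4*I*pi/5)  exp(-2*I*pi/5)
  chi_2          1             exp(4*I*pi/5)   exp(-2*I*pi/5)  exp(2*I*pi/5)   exp(-4*I*pi/5)
  chi_3          1             exp(-4*I*pi/5)  exp(2*I*pi/5)   exp(-2*I*pi/5)  exp(4*I*pi/5) 
  chi_4          1             exp(-2*I*pi/5)  exp(-4*I*pi/5)  exp(4*I*pi/5)   exp(2*I*pi/5) 

Spot check: chi_1(2) = zeta_5^(1*2) = zeta_5^2 = exp(4*I*pi/5).

Argument: Z/5Z is abelian, so all 5 irreducible complex representations are 1-dimensional. They are given by chi_k(m) = zeta_5^(k*m) for k = 0,...,4. Row orthogonality: sum_m chi_k(m) conj(chi_l(m)) = 5 * [k = l].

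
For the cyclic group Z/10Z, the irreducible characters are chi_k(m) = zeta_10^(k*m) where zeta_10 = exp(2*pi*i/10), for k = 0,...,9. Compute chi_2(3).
chi_2(3) = zeta_10^6 = exp(-4*I*pi/5)

Why: chi_2(3) = zeta_10^(2*3) = zeta_10^6. Since zeta_10^10 = 1, this equals zeta_10^6 = exp(2*pi*i*6/10) = exp(-4*I*pi/5).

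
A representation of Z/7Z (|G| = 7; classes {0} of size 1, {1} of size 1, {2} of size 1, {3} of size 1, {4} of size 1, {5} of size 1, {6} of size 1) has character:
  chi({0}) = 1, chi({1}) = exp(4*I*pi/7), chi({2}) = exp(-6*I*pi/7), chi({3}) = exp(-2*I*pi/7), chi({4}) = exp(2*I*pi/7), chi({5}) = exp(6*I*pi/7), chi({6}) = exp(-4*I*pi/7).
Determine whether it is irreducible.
Irreducible: <chi, chi> = 1.

<chi, chi> = (1/|G|) sum_C |C| * |chi(C)|^2 = (1/7)[1*|1|^2 + 1*|exp(4*I*pi/7)|^2 + 1*|exp(-6*I*pi/7)|^2 + 1*|exp(-2*I*pi/7)|^2 + 1*|exp(2*I*pi/7)|^2 + 1*|exp(6*I*pi/7)|^2 + 1*|exp(-4*I*pi/7)|^2]
  = (1/7)[(1) + (1) + (1) + (1) + (1) + (1) + (1)] = 7/7 = 1.
(Exp terms are combined using exp(i*s)*conj(exp(i*t)) = exp(i*(s-t)), and sums of them are collapsed using the identity that for every m > 1 the m distinct m-th roots of unity sum to 0, e.g. 1 + exp(2*I*pi/3) + exp(-2*I*pi/3) = 0.)
A character is irreducible iff <chi, chi> = 1, so this representation is irreducible.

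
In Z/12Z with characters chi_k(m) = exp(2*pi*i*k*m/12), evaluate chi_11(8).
chi_11(8) = zeta_12^88 = exp(2*I*pi/3)

Details: chi_11(8) = zeta_12^(11*8) = zeta_12^88. Since zeta_12^12 = 1, this equals zeta_12^4 = exp(2*pi*i*4/12) = exp(2*I*pi/3).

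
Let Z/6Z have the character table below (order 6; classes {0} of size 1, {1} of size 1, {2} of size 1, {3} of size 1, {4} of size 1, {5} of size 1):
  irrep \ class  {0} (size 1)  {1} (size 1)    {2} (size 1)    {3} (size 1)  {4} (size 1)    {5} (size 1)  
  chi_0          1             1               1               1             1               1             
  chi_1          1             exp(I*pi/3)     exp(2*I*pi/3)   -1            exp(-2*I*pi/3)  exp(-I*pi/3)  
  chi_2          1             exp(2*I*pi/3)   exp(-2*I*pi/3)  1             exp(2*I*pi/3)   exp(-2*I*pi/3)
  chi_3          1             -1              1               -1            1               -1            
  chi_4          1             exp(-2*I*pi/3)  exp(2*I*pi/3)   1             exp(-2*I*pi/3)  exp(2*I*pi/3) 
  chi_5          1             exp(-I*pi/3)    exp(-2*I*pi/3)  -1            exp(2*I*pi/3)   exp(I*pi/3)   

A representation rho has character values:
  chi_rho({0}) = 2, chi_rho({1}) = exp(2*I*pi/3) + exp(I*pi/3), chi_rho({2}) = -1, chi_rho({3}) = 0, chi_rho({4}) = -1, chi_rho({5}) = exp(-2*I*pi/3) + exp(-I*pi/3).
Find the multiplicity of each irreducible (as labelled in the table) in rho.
Multiplicities: chi_0: 0, chi_1: 1, chi_2: 1, chi_3: 0, chi_4: 0, chi_5: 0.

Reasoning: Use <chi_rho, chi> = (1/|G|) sum_C |C| * chi_rho(C) * conj(chi(C)) with |G| = 6 for each irreducible chi in the table:
  <chi_rho, chi_0> = (1/6)[1*(2)*conj(1) + 1*(exp(2*I*pi/3) + exp(I*pi/3))*conj(1) + 1*(-1)*conj(1) + 1*(0)*conj(1) + 1*(-1)*conj(1) + 1*(exp(-2*I*pi/3) + exp(-I*pi/3))*conj(1)]
      = (1/6)[(2) + (exp(2*I*pi/3) + exp(I*pi/3)) + (-1) + (0) + (-1) + (exp(-2*I*pi/3) + exp(-I*pi/3))] = 0/6 = 0
  <chi_rho, chi_1> = (1/6)[1*(2)*conj(1) + 1*(exp(2*I*pi/3) + exp(I*pi/3))*conj(exp(I*pi/3)) + 1*(-1)*conj(exp(2*I*pi/3)) + 1*(0)*conj(-1) + 1*(-1)*conj(exp(-2*I*pi/3)) + 1*(exp(-2*I*pi/3) + exp(-I*pi/3))*conj(exp(-I*pi/3))]
      = (1/6)[(2) + (1 + exp(I*pi/3)) + (1 + exp(2*I*pi/3)) + (0) + (1 + exp(-2*I*pi/3)) + (1 + exp(-I*pi/3))] = 6/6 = 1
  <chi_rho, chi_2> = (1/6)[1*(2)*conj(1) + 1*(exp(2*I*pi/3) + exp(I*pi/3))*conj(exp(2*I*pi/3)) + 1*(-1)*conj(exp(-2*I*pi/3)) + 1*(0)*conj(1) + 1*(-1)*conj(exp(2*I*pi/3)) + 1*(exp(-2*I*pi/3) + exp(-I*pi/3))*conj(exp(-2*I*pi/3))]
      = (1/6)[(2) + (1 + exp(-I*pi/3)) + (1 + exp(-2*I*pi/3)) + (0) + (1 + exp(2*I*pi/3)) + (1 + exp(I*pi/3))] = 6/6 = 1
  <chi_rho, chi_3> = (1/6)[1*(2)*conj(1) + 1*(exp(2*I*pi/3) + exp(I*pi/3))*conj(-1) + 1*(-1)*conj(1) + 1*(0)*conj(-1) + 1*(-1)*conj(1) + 1*(exp(-2*I*pi/3) + exp(-I*pi/3))*conj(-1)]
      = (1/6)[(2) + (-exp(I*pi/3) - exp(2*I*pi/3)) + (-1) + (0) + (-1) + (-exp(-I*pi/3) - exp(-2*I*pi/3))] = 0/6 = 0
  <chi_rho, chi_4> = (1/6)[1*(2)*conj(1) + 1*(exp(2*I*pi/3) + exp(I*pi/3))*conj(exp(-2*I*pi/3)) + 1*(-1)*conj(exp(2*I*pi/3)) + 1*(0)*conj(1) + 1*(-1)*conj(exp(-2*I*pi/3)) + 1*(exp(-2*I*pi/3) + exp(-I*pi/3))*conj(exp(2*I*pi/3))]
      = (1/6)[(2) + (-1 + exp(-2*I*pi/3)) + (1 + exp(2*I*pi/3)) + (0) + (1 + exp(-2*I*pi/3)) + (-1 + exp(2*I*pi/3))] = 0/6 = 0
  <chi_rho, chi_5> = (1/6)[1*(2)*conj(1) + 1*(exp(2*I*pi/3) + exp(I*pi/3))*conj(exp(-I*pi/3)) + 1*(-1)*conj(exp(-2*I*pi/3)) + 1*(0)*conj(-1) + 1*(-1)*conj(exp(2*I*pi/3)) + 1*(exp(-2*I*pi/3) + exp(-I*pi/3))*conj(exp(I*pi/3))]
      = (1/6)[(2) + (-1 + exp(2*I*pi/3)) + (1 + exp(-2*I*pi/3)) + (0) + (1 + exp(2*I*pi/3)) + (-1 + exp(-2*I*pi/3))] = 0/6 = 0
(Exp terms are combined using exp(i*s)*conj(exp(i*t)) = exp(i*(s-t)), and sums of them are collapsed using the identity that for every m > 1 the m distinct m-th roots of unity sum to 0, e.g. 1 + exp(2*I*pi/3) + exp(-2*I*pi/3) = 0.)
Dimension check: dim(rho) = sum (mult * dim) = 0*1 + 1*1 + 1*1 + 0*1 + 0*1 + 0*1 = 2 = chi_rho(e) = 2.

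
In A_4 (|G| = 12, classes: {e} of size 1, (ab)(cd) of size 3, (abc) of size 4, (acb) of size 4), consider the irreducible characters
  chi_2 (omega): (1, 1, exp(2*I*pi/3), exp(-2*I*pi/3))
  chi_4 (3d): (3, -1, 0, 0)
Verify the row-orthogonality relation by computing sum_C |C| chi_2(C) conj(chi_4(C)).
Sum = 0; so <chi_2, chi_4> = 0 (distinct irreducibles are orthogonal).

Reasoning: Compute term by term over conjugacy classes (|C| * chi_2(C) * conj(chi_4(C))):
  1*(1)*conj(3) + 3*(1)*conj(-1) + 4*(exp(2*I*pi/3))*conj(0) + 4*(exp(-2*I*pi/3))*conj(0)
  = (3) + (-3) + (0) + (0)
  = 0.
(Exp terms are combined using exp(i*s)*conj(exp(i*t)) = exp(i*(s-t)), and sums of them are collapsed using the identity that for every m > 1 the m distinct m-th roots of unity sum to 0, e.g. 1 + exp(2*I*pi/3) + exp(-2*I*pi/3) = 0.)
Dividing by |G| = 12 gives 0/12 = 0, matching the row-orthogonality relation <chi_2, chi_4> = [chi_2 = chi_4].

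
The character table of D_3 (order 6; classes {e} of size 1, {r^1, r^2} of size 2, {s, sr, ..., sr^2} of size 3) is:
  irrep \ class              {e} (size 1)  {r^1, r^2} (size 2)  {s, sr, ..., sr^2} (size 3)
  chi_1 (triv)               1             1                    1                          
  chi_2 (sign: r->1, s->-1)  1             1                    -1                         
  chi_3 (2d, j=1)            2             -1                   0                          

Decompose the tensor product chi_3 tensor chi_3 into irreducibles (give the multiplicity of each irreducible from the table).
chi_3 tensor chi_3 = chi_1 + chi_2 + chi_3 (all other irreducibles have multiplicity 0).

Derivation: The character of a tensor product is the pointwise product (chi_3 * chi_3)(C) = chi_3(C) * chi_3(C):
  {e}: (2)*(2), {r^1, r^2}: (-1)*(-1), {s, sr, ..., sr^2}: (0)*(0)
so (chi_3 * chi_3) takes values
  {e} -> 4, {r^1, r^2} -> 1, {s, sr, ..., sr^2} -> 0.
Now take the inner product of this character with each irreducible chi from the table, <chi_3*chi_3, chi> = (1/6) sum_C |C| (chi_3*chi_3)(C) conj(chi(C)):
  <chi_3*chi_3, chi_1> = (1/6)[1*(4)*conj(1) + 2*(1)*conj(1) + 3*(0)*conj(1)]
      = (1/6)[(4) + (2) + (0)] = 6/6 = 1
  <chi_3*chi_3, chi_2> = (1/6)[1*(4)*conj(1) + 2*(1)*conj(1) + 3*(0)*conj(-1)]
      = (1/6)[(4) + (2) + (0)] = 6/6 = 1
  <chi_3*chi_3, chi_3> = (1/6)[1*(4)*conj(2) + 2*(1)*conj(-1) + 3*(0)*conj(0)]
      = (1/6)[(8) + (-2) + (0)] = 6/6 = 1
Hence the multiplicities are chi_1: 1, chi_2: 1, chi_3: 1. Dimension check: dim(chi_3)*dim(chi_3) = 2*2 = 4 and sum (mult * dim) = 1*1 + 1*1 + 1*2 = 4.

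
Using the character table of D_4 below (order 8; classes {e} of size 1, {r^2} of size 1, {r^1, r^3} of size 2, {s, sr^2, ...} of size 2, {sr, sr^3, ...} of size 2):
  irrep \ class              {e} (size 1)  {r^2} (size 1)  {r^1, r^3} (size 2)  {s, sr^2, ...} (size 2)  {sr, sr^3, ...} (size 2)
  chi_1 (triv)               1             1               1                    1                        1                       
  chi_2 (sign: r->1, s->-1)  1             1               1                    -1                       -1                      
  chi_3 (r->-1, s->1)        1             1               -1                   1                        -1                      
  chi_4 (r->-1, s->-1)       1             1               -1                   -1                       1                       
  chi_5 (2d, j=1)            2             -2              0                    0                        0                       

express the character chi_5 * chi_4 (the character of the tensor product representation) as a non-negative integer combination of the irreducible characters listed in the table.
chi_5 tensor chi_4 = chi_5 (all other irreducibles have multiplicity 0).

Reasoning: The character of a tensor product is the pointwise product (chi_5 * chi_4)(C) = chi_5(C) * chi_4(C):
  {e}: (2)*(1), {r^2}: (-2)*(1), {r^1, r^3}: (0)*(-1), {s, sr^2, ...}: (0)*(-1), {sr, sr^3, ...}: (0)*(1)
so (chi_5 * chi_4) takes values
  {e} -> 2, {r^2} -> -2, {r^1, r^3} -> 0, {s, sr^2, ...} -> 0, {sr, sr^3, ...} -> 0.
Now take the inner product of this character with each irreducible chi from the table, <chi_5*chi_4, chi> = (1/8) sum_C |C| (chi_5*chi_4)(C) conj(chi(C)):
  <chi_5*chi_4, chi_1> = (1/8)[1*(2)*conj(1) + 1*(-2)*conj(1) + 2*(0)*conj(1) + 2*(0)*conj(1) + 2*(0)*conj(1)]
      = (1/8)[(2) + (-2) + (0) + (0) + (0)] = 0/8 = 0
  <chi_5*chi_4, chi_2> = (1/8)[1*(2)*conj(1) + 1*(-2)*conj(1) + 2*(0)*conj(1) + 2*(0)*conj(-1) + 2*(0)*conj(-1)]
      = (1/8)[(2) + (-2) + (0) + (0) + (0)] = 0/8 = 0
  <chi_5*chi_4, chi_3> = (1/8)[1*(2)*conj(1) + 1*(-2)*conj(1) + 2*(0)*conj(-1) + 2*(0)*conj(1) + 2*(0)*conj(-1)]
      = (1/8)[(2) + (-2) + (0) + (0) + (0)] = 0/8 = 0
  <chi_5*chi_4, chi_4> = (1/8)[1*(2)*conj(1) + 1*(-2)*conj(1) + 2*(0)*conj(-1) + 2*(0)*conj(-1) + 2*(0)*conj(1)]
      = (1/8)[(2) + (-2) + (0) + (0) + (0)] = 0/8 = 0
  <chi_5*chi_4, chi_5> = (1/8)[1*(2)*conj(2) + 1*(-2)*conj(-2) + 2*(0)*conj(0) + 2*(0)*conj(0) + 2*(0)*conj(0)]
      = (1/8)[(4) + (4) + (0) + (0) + (0)] = 8/8 = 1
Hence the multiplicities are chi_5: 1. Dimension check: dim(chi_5)*dim(chi_4) = 2*1 = 2 and sum (mult * dim) = 1*2 = 2.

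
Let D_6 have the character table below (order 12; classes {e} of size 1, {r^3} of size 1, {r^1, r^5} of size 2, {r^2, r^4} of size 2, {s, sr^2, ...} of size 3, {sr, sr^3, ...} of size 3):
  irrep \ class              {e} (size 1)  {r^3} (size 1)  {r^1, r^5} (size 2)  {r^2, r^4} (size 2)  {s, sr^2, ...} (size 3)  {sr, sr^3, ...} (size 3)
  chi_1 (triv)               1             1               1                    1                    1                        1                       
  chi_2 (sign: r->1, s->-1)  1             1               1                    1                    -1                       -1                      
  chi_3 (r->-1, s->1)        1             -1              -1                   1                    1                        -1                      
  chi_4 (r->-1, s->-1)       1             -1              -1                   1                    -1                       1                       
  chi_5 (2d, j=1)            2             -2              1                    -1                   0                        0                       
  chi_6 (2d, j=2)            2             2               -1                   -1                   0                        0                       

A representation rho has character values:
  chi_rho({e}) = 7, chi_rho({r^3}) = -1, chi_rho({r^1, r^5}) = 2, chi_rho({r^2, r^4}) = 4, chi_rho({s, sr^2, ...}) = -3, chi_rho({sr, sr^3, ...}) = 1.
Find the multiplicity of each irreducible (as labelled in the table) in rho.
Multiplicities: chi_1: 1, chi_2: 2, chi_3: 0, chi_4: 2, chi_5: 1, chi_6: 0.

Justification: Use <chi_rho, chi> = (1/|G|) sum_C |C| * chi_rho(C) * conj(chi(C)) with |G| = 12 for each irreducible chi in the table:
  <chi_rho, chi_1> = (1/12)[1*(7)*conj(1) + 1*(-1)*conj(1) + 2*(2)*conj(1) + 2*(4)*conj(1) + 3*(-3)*conj(1) + 3*(1)*conj(1)]
      = (1/12)[(7) + (-1) + (4) + (8) + (-9) + (3)] = 12/12 = 1
  <chi_rho, chi_2> = (1/12)[1*(7)*conj(1) + 1*(-1)*conj(1) + 2*(2)*conj(1) + 2*(4)*conj(1) + 3*(-3)*conj(-1) + 3*(1)*conj(-1)]
      = (1/12)[(7) + (-1) + (4) + (8) + (9) + (-3)] = 24/12 = 2
  <chi_rho, chi_3> = (1/12)[1*(7)*conj(1) + 1*(-1)*conj(-1) + 2*(2)*conj(-1) + 2*(4)*conj(1) + 3*(-3)*conj(1) + 3*(1)*conj(-1)]
      = (1/12)[(7) + (1) + (-4) + (8) + (-9) + (-3)] = 0/12 = 0
  <chi_rho, chi_4> = (1/12)[1*(7)*conj(1) + 1*(-1)*conj(-1) + 2*(2)*conj(-1) + 2*(4)*conj(1) + 3*(-3)*conj(-1) + 3*(1)*conj(1)]
      = (1/12)[(7) + (1) + (-4) + (8) + (9) + (3)] = 24/12 = 2
  <chi_rho, chi_5> = (1/12)[1*(7)*conj(2) + 1*(-1)*conj(-2) + 2*(2)*conj(1) + 2*(4)*conj(-1) + 3*(-3)*conj(0) + 3*(1)*conj(0)]
      = (1/12)[(14) + (2) + (4) + (-8) + (0) + (0)] = 12/12 = 1
  <chi_rho, chi_6> = (1/12)[1*(7)*conj(2) + 1*(-1)*conj(2) + 2*(2)*conj(-1) + 2*(4)*conj(-1) + 3*(-3)*conj(0) + 3*(1)*conj(0)]
      = (1/12)[(14) + (-2) + (-4) + (-8) + (0) + (0)] = 0/12 = 0
Dimension check: dim(rho) = sum (mult * dim) = 1*1 + 2*1 + 0*1 + 2*1 + 1*2 + 0*2 = 7 = chi_rho(e) = 7.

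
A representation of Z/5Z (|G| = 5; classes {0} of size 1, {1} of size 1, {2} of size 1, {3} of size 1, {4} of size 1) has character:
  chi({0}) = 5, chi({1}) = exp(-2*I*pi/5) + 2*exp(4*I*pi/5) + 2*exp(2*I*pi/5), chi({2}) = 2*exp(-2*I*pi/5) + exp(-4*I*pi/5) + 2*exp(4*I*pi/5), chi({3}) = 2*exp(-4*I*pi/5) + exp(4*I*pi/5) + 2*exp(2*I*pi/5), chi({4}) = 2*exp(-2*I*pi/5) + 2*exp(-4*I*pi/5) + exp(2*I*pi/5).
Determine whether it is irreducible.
Not irreducible (reducible): <chi, chi> = 9 > 1.

<chi, chi> = (1/|G|) sum_C |C| * |chi(C)|^2 = (1/5)[1*|5|^2 + 1*|exp(-2*I*pi/5) + 2*exp(4*I*pi/5) + 2*exp(2*I*pi/5)|^2 + 1*|2*exp(-2*I*pi/5) + exp(-4*I*pi/5) + 2*exp(4*I*pi/5)|^2 + 1*|2*exp(-4*I*pi/5) + exp(4*I*pi/5) + 2*exp(2*I*pi/5)|^2 + 1*|2*exp(-2*I*pi/5) + 2*exp(-4*I*pi/5) + exp(2*I*pi/5)|^2]
  = (1/5)[(25) + (5) + (5) + (5) + (5)] = 45/5 = 9.
(Exp terms are combined using exp(i*s)*conj(exp(i*t)) = exp(i*(s-t)), and sums of them are collapsed using the identity that for every m > 1 the m distinct m-th roots of unity sum to 0, e.g. 1 + exp(2*I*pi/3) + exp(-2*I*pi/3) = 0.)
A character is irreducible iff <chi, chi> = 1, so this representation is reducible.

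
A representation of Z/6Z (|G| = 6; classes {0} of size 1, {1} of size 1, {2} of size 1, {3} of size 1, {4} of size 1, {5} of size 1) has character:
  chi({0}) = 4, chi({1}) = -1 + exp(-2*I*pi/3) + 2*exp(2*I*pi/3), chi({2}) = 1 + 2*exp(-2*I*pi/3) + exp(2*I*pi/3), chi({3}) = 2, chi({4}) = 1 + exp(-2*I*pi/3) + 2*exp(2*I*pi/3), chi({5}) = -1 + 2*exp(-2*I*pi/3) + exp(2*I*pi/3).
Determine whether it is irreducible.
Not irreducible (reducible): <chi, chi> = 6 > 1.

Solution. <chi, chi> = (1/|G|) sum_C |C| * |chi(C)|^2 = (1/6)[1*|4|^2 + 1*|-1 + exp(-2*I*pi/3) + 2*exp(2*I*pi/3)|^2 + 1*|1 + 2*exp(-2*I*pi/3) + exp(2*I*pi/3)|^2 + 1*|2|^2 + 1*|1 + exp(-2*I*pi/3) + 2*exp(2*I*pi/3)|^2 + 1*|-1 + 2*exp(-2*I*pi/3) + exp(2*I*pi/3)|^2]
  = (1/6)[(16) + (7) + (1) + (4) + (1) + (7)] = 36/6 = 6.
(Exp terms are combined using exp(i*s)*conj(exp(i*t)) = exp(i*(s-t)), and sums of them are collapsed using the identity that for every m > 1 the m distinct m-th roots of unity sum to 0, e.g. 1 + exp(2*I*pi/3) + exp(-2*I*pi/3) = 0.)
A character is irreducible iff <chi, chi> = 1, so this representation is reducible.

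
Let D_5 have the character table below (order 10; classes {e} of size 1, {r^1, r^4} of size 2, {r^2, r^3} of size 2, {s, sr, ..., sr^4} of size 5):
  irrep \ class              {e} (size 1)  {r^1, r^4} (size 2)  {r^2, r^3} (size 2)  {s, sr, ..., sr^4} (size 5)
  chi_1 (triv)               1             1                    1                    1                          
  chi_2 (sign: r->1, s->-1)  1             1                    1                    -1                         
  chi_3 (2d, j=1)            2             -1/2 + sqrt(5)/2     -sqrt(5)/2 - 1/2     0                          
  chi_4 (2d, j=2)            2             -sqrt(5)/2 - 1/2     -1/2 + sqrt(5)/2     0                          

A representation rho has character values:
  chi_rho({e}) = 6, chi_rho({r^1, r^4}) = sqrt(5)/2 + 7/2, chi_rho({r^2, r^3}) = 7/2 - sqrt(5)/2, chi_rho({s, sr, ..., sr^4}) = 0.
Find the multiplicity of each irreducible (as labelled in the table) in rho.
Multiplicities: chi_1: 2, chi_2: 2, chi_3: 1, chi_4: 0.

Working: Use <chi_rho, chi> = (1/|G|) sum_C |C| * chi_rho(C) * conj(chi(C)) with |G| = 10 for each irreducible chi in the table:
  <chi_rho, chi_1> = (1/10)[1*(6)*conj(1) + 2*(sqrt(5)/2 + 7/2)*conj(1) + 2*(7/2 - sqrt(5)/2)*conj(1) + 5*(0)*conj(1)]
      = (1/10)[(6) + (sqrt(5) + 7) + (7 - sqrt(5)) + (0)] = 20/10 = 2
  <chi_rho, chi_2> = (1/10)[1*(6)*conj(1) + 2*(sqrt(5)/2 + 7/2)*conj(1) + 2*(7/2 - sqrt(5)/2)*conj(1) + 5*(0)*conj(-1)]
      = (1/10)[(6) + (sqrt(5) + 7) + (7 - sqrt(5)) + (0)] = 20/10 = 2
  <chi_rho, chi_3> = (1/10)[1*(6)*conj(2) + 2*(sqrt(5)/2 + 7/2)*conj(-1/2 + sqrt(5)/2) + 2*(7/2 - sqrt(5)/2)*conj(-sqrt(5)/2 - 1/2) + 5*(0)*conj(0)]
      = (1/10)[(12) + (-1 + 3*sqrt(5)) + (-3*sqrt(5) - 1) + (0)] = 10/10 = 1
  <chi_rho, chi_4> = (1/10)[1*(6)*conj(2) + 2*(sqrt(5)/2 + 7/2)*conj(-sqrt(5)/2 - 1/2) + 2*(7/2 - sqrt(5)/2)*conj(-1/2 + sqrt(5)/2) + 5*(0)*conj(0)]
      = (1/10)[(12) + (-4*sqrt(5) - 6) + (-6 + 4*sqrt(5)) + (0)] = 0/10 = 0
Dimension check: dim(rho) = sum (mult * dim) = 2*1 + 2*1 + 1*2 + 0*2 = 6 = chi_rho(e) = 6.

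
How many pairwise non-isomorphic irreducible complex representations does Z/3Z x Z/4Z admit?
12

Working: The number of irreducible complex representations of a finite group equals its number of conjugacy classes. Z/3Z x Z/4Z is abelian of order 12, so every element is its own conjugacy class: 12 classes, so Z/3Z x Z/4Z (order 12) has exactly 12 irreducible complex representations.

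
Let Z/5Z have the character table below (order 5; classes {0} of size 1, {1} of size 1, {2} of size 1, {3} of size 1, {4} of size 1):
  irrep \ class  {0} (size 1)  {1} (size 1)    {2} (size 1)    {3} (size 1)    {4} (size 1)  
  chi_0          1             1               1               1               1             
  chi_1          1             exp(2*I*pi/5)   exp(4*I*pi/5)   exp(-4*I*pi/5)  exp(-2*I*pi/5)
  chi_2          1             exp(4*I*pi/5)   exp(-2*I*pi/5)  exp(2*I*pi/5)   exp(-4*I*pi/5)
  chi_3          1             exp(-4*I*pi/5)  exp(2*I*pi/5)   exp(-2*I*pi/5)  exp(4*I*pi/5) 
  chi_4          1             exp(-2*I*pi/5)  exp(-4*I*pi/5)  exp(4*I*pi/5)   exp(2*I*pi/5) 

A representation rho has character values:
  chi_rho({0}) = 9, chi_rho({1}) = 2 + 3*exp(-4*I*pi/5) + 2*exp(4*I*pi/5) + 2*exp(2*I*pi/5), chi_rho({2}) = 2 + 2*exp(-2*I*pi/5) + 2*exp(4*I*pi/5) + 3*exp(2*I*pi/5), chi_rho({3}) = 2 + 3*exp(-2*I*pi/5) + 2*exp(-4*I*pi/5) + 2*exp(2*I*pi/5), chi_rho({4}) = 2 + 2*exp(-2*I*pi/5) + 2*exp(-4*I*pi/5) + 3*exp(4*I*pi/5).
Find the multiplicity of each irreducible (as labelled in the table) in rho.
Multiplicities: chi_0: 2, chi_1: 2, chi_2: 2, chi_3: 3, chi_4: 0.

Use <chi_rho, chi> = (1/|G|) sum_C |C| * chi_rho(C) * conj(chi(C)) with |G| = 5 for each irreducible chi in the table:
  <chi_rho, chi_0> = (1/5)[1*(9)*conj(1) + 1*(2 + 3*exp(-4*I*pi/5) + 2*exp(4*I*pi/5) + 2*exp(2*I*pi/5))*conj(1) + 1*(2 + 2*exp(-2*I*pi/5) + 2*exp(4*I*pi/5) + 3*exp(2*I*pi/5))*conj(1) + 1*(2 + 3*exp(-2*I*pi/5) + 2*exp(-4*I*pi/5) + 2*exp(2*I*pi/5))*conj(1) + 1*(2 + 2*exp(-2*I*pi/5) + 2*exp(-4*I*pi/5) + 3*exp(4*I*pi/5))*conj(1)]
      = (1/5)[(9) + (2 + 3*exp(-4*I*pi/5) + 2*exp(4*I*pi/5) + 2*exp(2*I*pi/5)) + (2 + 2*exp(-2*I*pi/5) + 2*exp(4*I*pi/5) + 3*exp(2*I*pi/5)) + (2 + 3*exp(-2*I*pi/5) + 2*exp(-4*I*pi/5) + 2*exp(2*I*pi/5)) + (2 + 2*exp(-2*I*pi/5) + 2*exp(-4*I*pi/5) + 3*exp(4*I*pi/5))] = 10/5 = 2
  <chi_rho, chi_1> = (1/5)[1*(9)*conj(1) + 1*(2 + 3*exp(-4*I*pi/5) + 2*exp(4*I*pi/5) + 2*exp(2*I*pi/5))*conj(exp(2*I*pi/5)) + 1*(2 + 2*exp(-2*I*pi/5) + 2*exp(4*I*pi/5) + 3*exp(2*I*pi/5))*conj(exp(4*I*pi/5)) + 1*(2 + 3*exp(-2*I*pi/5) + 2*exp(-4*I*pi/5) + 2*exp(2*I*pi/5))*conj(exp(-4*I*pi/5)) + 1*(2 + 2*exp(-2*I*pi/5) + 2*exp(-4*I*pi/5) + 3*exp(4*I*pi/5))*conj(exp(-2*I*pi/5))]
      = (1/5)[(9) + (2 + 2*exp(-2*I*pi/5) + 3*exp(4*I*pi/5) + 2*exp(2*I*pi/5)) + (2 + 3*exp(-2*I*pi/5) + 2*exp(-4*I*pi/5) + 2*exp(4*I*pi/5)) + (2 + 2*exp(-4*I*pi/5) + 2*exp(4*I*pi/5) + 3*exp(2*I*pi/5)) + (2 + 2*exp(-2*I*pi/5) + 3*exp(-4*I*pi/5) + 2*exp(2*I*pi/5))] = 10/5 = 2
  <chi_rho, chi_2> = (1/5)[1*(9)*conj(1) + 1*(2 + 3*exp(-4*I*pi/5) + 2*exp(4*I*pi/5) + 2*exp(2*I*pi/5))*conj(exp(4*I*pi/5)) + 1*(2 + 2*exp(-2*I*pi/5) + 2*exp(4*I*pi/5) + 3*exp(2*I*pi/5))*conj(exp(-2*I*pi/5)) + 1*(2 + 3*exp(-2*I*pi/5) + 2*exp(-4*I*pi/5) + 2*exp(2*I*pi/5))*conj(exp(2*I*pi/5)) + 1*(2 + 2*exp(-2*I*pi/5) + 2*exp(-4*I*pi/5) + 3*exp(4*I*pi/5))*conj(exp(-4*I*pi/5))]
      = (1/5)[(9) + (2 + 2*exp(-2*I*pi/5) + 2*exp(-4*I*pi/5) + 3*exp(2*I*pi/5)) + (2 + 2*exp(-4*I*pi/5) + 3*exp(4*I*pi/5) + 2*exp(2*I*pi/5)) + (2 + 2*exp(-2*I*pi/5) + 3*exp(-4*I*pi/5) + 2*exp(4*I*pi/5)) + (2 + 3*exp(-2*I*pi/5) + 2*exp(4*I*pi/5) + 2*exp(2*I*pi/5))] = 10/5 = 2
  <chi_rho, chi_3> = (1/5)[1*(9)*conj(1) + 1*(2 + 3*exp(-4*I*pi/5) + 2*exp(4*I*pi/5) + 2*exp(2*I*pi/5))*conj(exp(-4*I*pi/5)) + 1*(2 + 2*exp(-2*I*pi/5) + 2*exp(4*I*pi/5) + 3*exp(2*I*pi/5))*conj(exp(2*I*pi/5)) + 1*(2 + 3*exp(-2*I*pi/5) + 2*exp(-4*I*pi/5) + 2*exp(2*I*pi/5))*conj(exp(-2*I*pi/5)) + 1*(2 + 2*exp(-2*I*pi/5) + 2*exp(-4*I*pi/5) + 3*exp(4*I*pi/5))*conj(exp(4*I*pi/5))]
      = (1/5)[(9) + (3 + 2*exp(-2*I*pi/5) + 2*exp(-4*I*pi/5) + 2*exp(4*I*pi/5)) + (3 + 2*exp(-2*I*pi/5) + 2*exp(-4*I*pi/5) + 2*exp(2*I*pi/5)) + (3 + 2*exp(-2*I*pi/5) + 2*exp(4*I*pi/5) + 2*exp(2*I*pi/5)) + (3 + 2*exp(-4*I*pi/5) + 2*exp(4*I*pi/5) + 2*exp(2*I*pi/5))] = 15/5 = 3
  <chi_rho, chi_4> = (1/5)[1*(9)*conj(1) + 1*(2 + 3*exp(-4*I*pi/5) + 2*exp(4*I*pi/5) + 2*exp(2*I*pi/5))*conj(exp(-2*I*pi/5)) + 1*(2 + 2*exp(-2*I*pi/5) + 2*exp(4*I*pi/5) + 3*exp(2*I*pi/5))*conj(exp(-4*I*pi/5)) + 1*(2 + 3*exp(-2*I*pi/5) + 2*exp(-4*I*pi/5) + 2*exp(2*I*pi/5))*conj(exp(4*I*pi/5)) + 1*(2 + 2*exp(-2*I*pi/5) + 2*exp(-4*I*pi/5) + 3*exp(4*I*pi/5))*conj(exp(2*I*pi/5))]
      = (1/5)[(9) + (3*exp(-2*I*pi/5) + 2*exp(-4*I*pi/5) + 2*exp(4*I*pi/5) + 2*exp(2*I*pi/5)) + (2*exp(-2*I*pi/5) + 3*exp(-4*I*pi/5) + 2*exp(4*I*pi/5) + 2*exp(2*I*pi/5)) + (2*exp(-2*I*pi/5) + 2*exp(-4*I*pi/5) + 3*exp(4*I*pi/5) + 2*exp(2*I*pi/5)) + (2*exp(-2*I*pi/5) + 2*exp(-4*I*pi/5) + 2*exp(4*I*pi/5) + 3*exp(2*I*pi/5))] = 0/5 = 0
(Exp terms are combined using exp(i*s)*conj(exp(i*t)) = exp(i*(s-t)), and sums of them are collapsed using the identity that for every m > 1 the m distinct m-th roots of unity sum to 0, e.g. 1 + exp(2*I*pi/3) + exp(-2*I*pi/3) = 0.)
Dimension check: dim(rho) = sum (mult * dim) = 2*1 + 2*1 + 2*1 + 3*1 + 0*1 = 9 = chi_rho(e) = 9.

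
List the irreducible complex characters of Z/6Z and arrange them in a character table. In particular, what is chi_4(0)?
Character table of Z/6Z (irreps indexed chi_0,...,chi_5 with chi_k(m) = zeta_6^(k*m), zeta_6 = exp(2*pi*i/6)):
  irrep \ class  {0} (size 1)  {1} (size 1)    {2} (size 1)    {3} (size 1)  {4} (size 1)    {5} (size 1)  
  chi_0          1             1               1               1             1               1             
  chi_1          1             exp(I*pi/3)     exp(2*I*pi/3)   -1            exp(-2*I*pi/3)  exp(-I*pi/3)  
  chi_2          1             exp(2*I*pi/3)   exp(-2*I*pi/3)  1             exp(2*I*pi/3)   exp(-2*I*pi/3)
  chi_3          1             -1              1               -1            1               -1            
  chi_4          1             exp(-2*I*pi/3)  exp(2*I*pi/3)   1             exp(-2*I*pi/3)  exp(2*I*pi/3) 
  chi_5          1             exp(-I*pi/3)    exp(-2*I*pi/3)  -1            exp(2*I*pi/3)   exp(I*pi/3)   

Spot check: chi_4(0) = zeta_6^(4*0) = zeta_6^0 = 1.

Z/6Z is abelian, so all 6 irreducible complex representations are 1-dimensional. They are given by chi_k(m) = zeta_6^(k*m) for k = 0,...,5. Row orthogonality: sum_m chi_k(m) conj(chi_l(m)) = 6 * [k = l].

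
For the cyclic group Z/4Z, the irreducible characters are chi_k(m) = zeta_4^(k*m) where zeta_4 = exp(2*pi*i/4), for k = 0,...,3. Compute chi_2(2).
chi_2(2) = zeta_4^4 = 1

Reasoning: chi_2(2) = zeta_4^(2*2) = zeta_4^4. Since zeta_4^4 = 1, this equals zeta_4^0 = exp(2*pi*i*0/4) = 1.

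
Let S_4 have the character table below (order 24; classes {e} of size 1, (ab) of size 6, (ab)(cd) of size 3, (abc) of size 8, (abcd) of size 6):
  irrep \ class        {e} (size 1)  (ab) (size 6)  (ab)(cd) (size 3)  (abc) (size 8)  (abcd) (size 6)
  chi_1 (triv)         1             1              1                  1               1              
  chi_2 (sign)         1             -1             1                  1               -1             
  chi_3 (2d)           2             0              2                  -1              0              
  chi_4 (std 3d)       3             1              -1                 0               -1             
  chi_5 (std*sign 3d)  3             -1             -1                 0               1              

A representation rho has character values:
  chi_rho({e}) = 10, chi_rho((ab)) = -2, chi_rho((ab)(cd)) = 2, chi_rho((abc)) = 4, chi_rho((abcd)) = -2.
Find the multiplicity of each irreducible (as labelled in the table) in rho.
Multiplicities: chi_1: 1, chi_2: 3, chi_3: 0, chi_4: 1, chi_5: 1.

Proof sketch: Use <chi_rho, chi> = (1/|G|) sum_C |C| * chi_rho(C) * conj(chi(C)) with |G| = 24 for each irreducible chi in the table:
  <chi_rho, chi_1> = (1/24)[1*(10)*conj(1) + 6*(-2)*conj(1) + 3*(2)*conj(1) + 8*(4)*conj(1) + 6*(-2)*conj(1)]
      = (1/24)[(10) + (-12) + (6) + (32) + (-12)] = 24/24 = 1
  <chi_rho, chi_2> = (1/24)[1*(10)*conj(1) + 6*(-2)*conj(-1) + 3*(2)*conj(1) + 8*(4)*conj(1) + 6*(-2)*conj(-1)]
      = (1/24)[(10) + (12) + (6) + (32) + (12)] = 72/24 = 3
  <chi_rho, chi_3> = (1/24)[1*(10)*conj(2) + 6*(-2)*conj(0) + 3*(2)*conj(2) + 8*(4)*conj(-1) + 6*(-2)*conj(0)]
      = (1/24)[(20) + (0) + (12) + (-32) + (0)] = 0/24 = 0
  <chi_rho, chi_4> = (1/24)[1*(10)*conj(3) + 6*(-2)*conj(1) + 3*(2)*conj(-1) + 8*(4)*conj(0) + 6*(-2)*conj(-1)]
      = (1/24)[(30) + (-12) + (-6) + (0) + (12)] = 24/24 = 1
  <chi_rho, chi_5> = (1/24)[1*(10)*conj(3) + 6*(-2)*conj(-1) + 3*(2)*conj(-1) + 8*(4)*conj(0) + 6*(-2)*conj(1)]
      = (1/24)[(30) + (12) + (-6) + (0) + (-12)] = 24/24 = 1
Dimension check: dim(rho) = sum (mult * dim) = 1*1 + 3*1 + 0*2 + 1*3 + 1*3 = 10 = chi_rho(e) = 10.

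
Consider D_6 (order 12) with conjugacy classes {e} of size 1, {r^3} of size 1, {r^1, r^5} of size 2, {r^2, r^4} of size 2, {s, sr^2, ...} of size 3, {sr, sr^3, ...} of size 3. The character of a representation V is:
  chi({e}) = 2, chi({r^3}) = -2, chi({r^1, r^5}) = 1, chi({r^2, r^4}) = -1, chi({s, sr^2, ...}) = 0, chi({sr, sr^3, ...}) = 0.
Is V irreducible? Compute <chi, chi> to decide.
Irreducible: <chi, chi> = 1.

Solution. <chi, chi> = (1/|G|) sum_C |C| * |chi(C)|^2 = (1/12)[1*|2|^2 + 1*|-2|^2 + 2*|1|^2 + 2*|-1|^2 + 3*|0|^2 + 3*|0|^2]
  = (1/12)[(4) + (4) + (2) + (2) + (0) + (0)] = 12/12 = 1.
A character is irreducible iff <chi, chi> = 1, so this representation is irreducible.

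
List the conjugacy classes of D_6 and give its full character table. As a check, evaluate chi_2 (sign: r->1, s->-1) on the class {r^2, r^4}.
Conjugacy classes: {e} of size 1, {r^3} of size 1, {r^1, r^5} of size 2, {r^2, r^4} of size 2, {s, sr^2, ...} of size 3, {sr, sr^3, ...} of size 3.
Character table:
  irrep \ class              {e} (size 1)  {r^3} (size 1)  {r^1, r^5} (size 2)  {r^2, r^4} (size 2)  {s, sr^2, ...} (size 3)  {sr, sr^3, ...} (size 3)
  chi_1 (triv)               1             1               1                    1                    1                        1                       
  chi_2 (sign: r->1, s->-1)  1             1               1                    1                    -1                       -1                      
  chi_3 (r->-1, s->1)        1             -1              -1                   1                    1                        -1                      
  chi_4 (r->-1, s->-1)       1             -1              -1                   1                    -1                       1                       
  chi_5 (2d, j=1)            2             -2              1                    -1                   0                        0                       
  chi_6 (2d, j=2)            2             2               -1                   -1                   0                        0                       

Spot check: chi_2 (sign: r->1, s->-1) on {r^2, r^4} = 1.

Solution. D_6 has order 2*6 = 12 with 6 conjugacy classes, hence 6 irreducibles. Sum of squared dims 1 + 1 + 1 + 1 + 4 + 4 = 12 = |G|. Linear characters come from the abelianisation; the 2-dimensional irreps have character r^k -> 2*cos(2*pi*j*k/6), reflections -> 0.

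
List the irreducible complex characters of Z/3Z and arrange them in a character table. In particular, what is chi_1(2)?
Character table of Z/3Z (irreps indexed chi_0,...,chi_2 with chi_k(m) = zeta_3^(k*m), zeta_3 = exp(2*pi*i/3)):
  irrep \ class  {0} (size 1)  {1} (size 1)    {2} (size 1)  
  chi_0          1             1               1             
  chi_1          1             exp(2*I*pi/3)   exp(-2*I*pi/3)
  chi_2          1             exp(-2*I*pi/3)  exp(2*I*pi/3) 

Spot check: chi_1(2) = zeta_3^(1*2) = zeta_3^2 = exp(-2*I*pi/3).

Justification: Z/3Z is abelian, so all 3 irreducible complex representations are 1-dimensional. They are given by chi_k(m) = zeta_3^(k*m) for k = 0,...,2. Row orthogonality: sum_m chi_k(m) conj(chi_l(m)) = 3 * [k = l].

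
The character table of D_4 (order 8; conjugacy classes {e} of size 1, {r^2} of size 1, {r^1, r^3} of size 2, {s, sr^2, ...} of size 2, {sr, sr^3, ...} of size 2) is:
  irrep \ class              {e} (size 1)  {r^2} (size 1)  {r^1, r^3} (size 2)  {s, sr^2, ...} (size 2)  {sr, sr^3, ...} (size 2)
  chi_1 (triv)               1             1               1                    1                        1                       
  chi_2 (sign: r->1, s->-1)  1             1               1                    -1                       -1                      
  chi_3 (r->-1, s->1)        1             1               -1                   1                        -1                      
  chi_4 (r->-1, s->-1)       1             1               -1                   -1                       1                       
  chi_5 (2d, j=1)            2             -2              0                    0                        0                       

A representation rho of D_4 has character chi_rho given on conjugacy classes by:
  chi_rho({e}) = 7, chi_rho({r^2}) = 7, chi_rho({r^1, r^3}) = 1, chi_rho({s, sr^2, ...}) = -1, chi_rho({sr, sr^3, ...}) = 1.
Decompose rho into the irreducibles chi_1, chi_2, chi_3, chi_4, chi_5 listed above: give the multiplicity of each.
Multiplicities: chi_1: 2, chi_2: 2, chi_3: 1, chi_4: 2, chi_5: 0.

Why: Use <chi_rho, chi> = (1/|G|) sum_C |C| * chi_rho(C) * conj(chi(C)) with |G| = 8 for each irreducible chi in the table:
  <chi_rho, chi_1> = (1/8)[1*(7)*conj(1) + 1*(7)*conj(1) + 2*(1)*conj(1) + 2*(-1)*conj(1) + 2*(1)*conj(1)]
      = (1/8)[(7) + (7) + (2) + (-2) + (2)] = 16/8 = 2
  <chi_rho, chi_2> = (1/8)[1*(7)*conj(1) + 1*(7)*conj(1) + 2*(1)*conj(1) + 2*(-1)*conj(-1) + 2*(1)*conj(-1)]
      = (1/8)[(7) + (7) + (2) + (2) + (-2)] = 16/8 = 2
  <chi_rho, chi_3> = (1/8)[1*(7)*conj(1) + 1*(7)*conj(1) + 2*(1)*conj(-1) + 2*(-1)*conj(1) + 2*(1)*conj(-1)]
      = (1/8)[(7) + (7) + (-2) + (-2) + (-2)] = 8/8 = 1
  <chi_rho, chi_4> = (1/8)[1*(7)*conj(1) + 1*(7)*conj(1) + 2*(1)*conj(-1) + 2*(-1)*conj(-1) + 2*(1)*conj(1)]
      = (1/8)[(7) + (7) + (-2) + (2) + (2)] = 16/8 = 2
  <chi_rho, chi_5> = (1/8)[1*(7)*conj(2) + 1*(7)*conj(-2) + 2*(1)*conj(0) + 2*(-1)*conj(0) + 2*(1)*conj(0)]
      = (1/8)[(14) + (-14) + (0) + (0) + (0)] = 0/8 = 0
Dimension check: dim(rho) = sum (mult * dim) = 2*1 + 2*1 + 1*1 + 2*1 + 0*2 = 7 = chi_rho(e) = 7.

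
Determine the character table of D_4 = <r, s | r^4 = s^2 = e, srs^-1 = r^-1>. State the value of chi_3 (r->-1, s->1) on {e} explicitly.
Conjugacy classes: {e} of size 1, {r^2} of size 1, {r^1, r^3} of size 2, {s, sr^2, ...} of size 2, {sr, sr^3, ...} of size 2.
Character table:
  irrep \ class              {e} (size 1)  {r^2} (size 1)  {r^1, r^3} (size 2)  {s, sr^2, ...} (size 2)  {sr, sr^3, ...} (size 2)
  chi_1 (triv)               1             1               1                    1                        1                       
  chi_2 (sign: r->1, s->-1)  1             1               1                    -1                       -1                      
  chi_3 (r->-1, s->1)        1             1               -1                   1                        -1                      
  chi_4 (r->-1, s->-1)       1             1               -1                   -1                       1                       
  chi_5 (2d, j=1)            2             -2              0                    0                        0                       

Spot check: chi_3 (r->-1, s->1) on {e} = 1.

Reasoning: D_4 has order 2*4 = 8 with 5 conjugacy classes, hence 5 irreducibles. Sum of squared dims 1 + 1 + 1 + 1 + 4 = 8 = |G|. Linear characters come from the abelianisation; the 2-dimensional irreps have character r^k -> 2*cos(2*pi*j*k/4), reflections -> 0.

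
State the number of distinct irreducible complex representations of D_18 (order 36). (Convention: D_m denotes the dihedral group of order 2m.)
12

Explanation: The number of irreducible complex representations of a finite group equals its number of conjugacy classes. D_18 has 12 conjugacy classes (n/2 + 3 for n even), so D_18 (order 36) has exactly 12 irreducible complex representations.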